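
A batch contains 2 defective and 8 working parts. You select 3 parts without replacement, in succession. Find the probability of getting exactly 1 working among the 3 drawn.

1/15

One ordering (working drawn first) has probability 8/10 × 2/9 × 1/8 = 16/720 = 1/45.
There are C(3,1) = 3 such orderings, each equally likely, so P = 3 × 1/45 = 1/15.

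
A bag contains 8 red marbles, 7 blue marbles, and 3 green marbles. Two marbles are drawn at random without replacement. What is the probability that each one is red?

28/153

P(all red) = 8/18 × 7/17 = 56/306 = 28/153.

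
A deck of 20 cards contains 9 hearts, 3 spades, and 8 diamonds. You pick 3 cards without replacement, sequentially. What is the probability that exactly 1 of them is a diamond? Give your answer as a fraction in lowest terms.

One ordering (a diamond drawn first) has probability 8/20 × 12/19 × 11/18 = 1056/6840 = 44/285.
There are C(3,1) = 3 such orderings, each equally likely, so P = 3 × 44/285 = 44/95.

44/95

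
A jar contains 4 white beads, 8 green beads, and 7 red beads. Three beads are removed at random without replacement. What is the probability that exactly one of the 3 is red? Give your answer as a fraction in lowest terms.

One ordering (red drawn first) has probability 7/19 × 12/18 × 11/17 = 924/5814 = 154/969.
There are C(3,1) = 3 such orderings, each equally likely, so P = 3 × 154/969 = 154/323.

154/323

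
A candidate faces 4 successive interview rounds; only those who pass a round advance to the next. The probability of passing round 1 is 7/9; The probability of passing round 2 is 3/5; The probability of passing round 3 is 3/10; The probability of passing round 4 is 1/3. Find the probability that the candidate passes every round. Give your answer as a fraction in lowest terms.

7/150

Multiplying along the chain,
P = 7/9 × 3/5 × 3/10 × 1/3 = 63/1350 = 7/150.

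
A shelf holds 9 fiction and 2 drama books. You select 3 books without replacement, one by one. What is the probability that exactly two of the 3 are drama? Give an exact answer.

3/55

One ordering (drama drawn first) has probability 2/11 × 1/10 × 9/9 = 18/990 = 1/55.
There are C(3,2) = 3 such orderings, each equally likely, so P = 3 × 1/55 = 3/55.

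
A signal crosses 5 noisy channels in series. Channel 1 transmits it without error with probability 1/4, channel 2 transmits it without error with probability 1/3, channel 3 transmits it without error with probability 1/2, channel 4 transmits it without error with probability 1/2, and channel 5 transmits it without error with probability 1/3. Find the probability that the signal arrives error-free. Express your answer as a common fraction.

Multiplying along the chain,
P = 1/4 × 1/3 × 1/2 × 1/2 × 1/3 = 1/144.

1/144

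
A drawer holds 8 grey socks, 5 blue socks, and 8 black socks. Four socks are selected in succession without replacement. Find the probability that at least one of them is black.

1054/1197

P(no black) = 13/21 × 12/20 × 11/19 × 10/18 = 17160/143640 = 143/1197.
P(at least one) = 1 − 143/1197 = 1054/1197.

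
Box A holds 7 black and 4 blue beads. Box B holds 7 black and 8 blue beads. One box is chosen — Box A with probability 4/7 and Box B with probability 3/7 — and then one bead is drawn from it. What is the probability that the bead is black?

31/55

From Box A: P(black) = 7/11.
From Box B: P(black) = 7/15.
Total probability = (4/7)(7/11) + (3/7)(7/15) = 31/55.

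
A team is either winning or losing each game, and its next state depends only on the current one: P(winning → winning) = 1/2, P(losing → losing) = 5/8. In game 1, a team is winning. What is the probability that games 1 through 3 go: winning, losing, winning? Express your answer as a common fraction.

3/16

Game 1 is given. For each transition, use the conditional probability from the current state:
P(losing | winning) = 1/2; P(winning | losing) = 3/8.
P = 1/2 × 3/8 = 3/16.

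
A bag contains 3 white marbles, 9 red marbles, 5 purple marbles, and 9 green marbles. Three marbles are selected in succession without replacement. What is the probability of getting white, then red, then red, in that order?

9/650

Multiply the probability of each draw given the previous ones:
P = 3/26 × 9/25 × 8/24 = 216/15600 = 9/650.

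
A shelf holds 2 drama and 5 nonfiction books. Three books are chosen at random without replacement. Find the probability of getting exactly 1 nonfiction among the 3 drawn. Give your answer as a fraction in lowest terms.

1/7

One ordering (nonfiction drawn first) has probability 5/7 × 2/6 × 1/5 = 10/210 = 1/21.
There are C(3,1) = 3 such orderings, each equally likely, so P = 3 × 1/21 = 1/7.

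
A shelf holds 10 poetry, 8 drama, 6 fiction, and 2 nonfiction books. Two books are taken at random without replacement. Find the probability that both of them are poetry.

9/65

P = 10/26 × 9/25 = 90/650 = 9/65.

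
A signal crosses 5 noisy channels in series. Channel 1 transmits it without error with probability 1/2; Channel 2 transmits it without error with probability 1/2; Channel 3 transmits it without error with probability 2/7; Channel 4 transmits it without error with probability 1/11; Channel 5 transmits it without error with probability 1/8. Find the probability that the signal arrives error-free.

Each stage is reached only if all earlier stages succeed, so
P = 1/2 × 1/2 × 2/7 × 1/11 × 1/8 = 2/2464 = 1/1232.

1/1232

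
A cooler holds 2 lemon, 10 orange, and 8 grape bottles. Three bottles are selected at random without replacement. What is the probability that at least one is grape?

P(no grape) = 12/20 × 11/19 × 10/18 = 1320/6840 = 11/57.
P(at least one) = 1 − 11/57 = 46/57.

46/57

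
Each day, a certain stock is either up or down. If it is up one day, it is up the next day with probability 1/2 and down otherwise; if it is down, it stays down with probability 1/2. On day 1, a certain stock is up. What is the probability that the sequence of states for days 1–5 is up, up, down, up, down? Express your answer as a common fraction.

1/16

Day 1 is given. For each transition, use the conditional probability from the current state:
P(up | up) = 1/2; P(down | up) = 1/2; P(up | down) = 1/2; P(down | up) = 1/2.
P = 1/2 × 1/2 × 1/2 × 1/2 = 1/16.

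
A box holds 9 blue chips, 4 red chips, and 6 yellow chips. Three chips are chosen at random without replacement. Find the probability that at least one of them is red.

P(no red) = 15/19 × 14/18 × 13/17 = 2730/5814 = 455/969.
P(at least one) = 1 − 455/969 = 514/969.

514/969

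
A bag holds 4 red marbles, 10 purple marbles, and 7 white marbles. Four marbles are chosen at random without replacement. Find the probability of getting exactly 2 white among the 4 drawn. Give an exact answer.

One ordering (white drawn first) has probability 7/21 × 6/20 × 14/19 × 13/18 = 7644/143640 = 91/1710.
There are C(4,2) = 6 such orderings, each equally likely, so P = 6 × 91/1710 = 91/285.

91/285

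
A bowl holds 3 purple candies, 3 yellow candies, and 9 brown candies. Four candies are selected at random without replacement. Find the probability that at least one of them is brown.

P(no brown) = 6/15 × 5/14 × 4/13 × 3/12 = 360/32760 = 1/91.
P(at least one) = 1 − 1/91 = 90/91.

90/91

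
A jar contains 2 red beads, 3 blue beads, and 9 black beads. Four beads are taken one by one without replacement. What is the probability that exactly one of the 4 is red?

One ordering (red drawn first) has probability 2/14 × 12/13 × 11/12 × 10/11 = 2640/24024 = 10/91.
There are C(4,1) = 4 such orderings, each equally likely, so P = 4 × 10/91 = 40/91.

40/91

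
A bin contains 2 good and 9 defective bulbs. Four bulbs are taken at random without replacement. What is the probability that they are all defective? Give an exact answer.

21/55

P = 9/11 × 8/10 × 7/9 × 6/8 = 3024/7920 = 21/55.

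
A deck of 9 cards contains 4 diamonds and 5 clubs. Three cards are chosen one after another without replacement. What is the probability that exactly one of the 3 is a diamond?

10/21

One ordering (a diamond drawn first) has probability 4/9 × 5/8 × 4/7 = 80/504 = 10/63.
There are C(3,1) = 3 such orderings, each equally likely, so P = 3 × 10/63 = 10/21.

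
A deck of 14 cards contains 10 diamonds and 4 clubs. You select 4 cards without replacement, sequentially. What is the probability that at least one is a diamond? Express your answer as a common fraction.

P(no diamonds) = 4/14 × 3/13 × 2/12 × 1/11 = 24/24024 = 1/1001.
P(at least one) = 1 − 1/1001 = 1000/1001.

1000/1001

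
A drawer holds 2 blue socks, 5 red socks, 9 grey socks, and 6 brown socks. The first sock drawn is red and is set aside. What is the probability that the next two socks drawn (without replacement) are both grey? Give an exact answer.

With the first sock removed, 9 grey remain out of 21.
P = 9/21 × 8/20 = 72/420 = 6/35.

6/35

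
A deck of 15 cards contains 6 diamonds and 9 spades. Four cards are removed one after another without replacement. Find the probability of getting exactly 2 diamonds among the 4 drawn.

36/91

One ordering (diamonds drawn first) has probability 6/15 × 5/14 × 9/13 × 8/12 = 2160/32760 = 6/91.
There are C(4,2) = 6 such orderings, each equally likely, so P = 6 × 6/91 = 36/91.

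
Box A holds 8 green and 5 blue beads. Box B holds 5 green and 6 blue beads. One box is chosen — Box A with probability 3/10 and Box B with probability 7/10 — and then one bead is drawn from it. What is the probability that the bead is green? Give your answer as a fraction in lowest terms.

719/1430

From Box A: P(green) = 8/13.
From Box B: P(green) = 5/11.
Total probability = (3/10)(8/13) + (7/10)(5/11) = 719/1430.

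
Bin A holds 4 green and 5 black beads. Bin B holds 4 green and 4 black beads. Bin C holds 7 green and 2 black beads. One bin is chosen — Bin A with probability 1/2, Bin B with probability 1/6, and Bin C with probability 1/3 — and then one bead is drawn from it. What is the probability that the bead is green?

From Bin A: P(green) = 4/9.
From Bin B: P(green) = 4/8.
From Bin C: P(green) = 7/9.
Total probability = (1/2)(4/9) + (1/6)(4/8) + (1/3)(7/9) = 61/108.

61/108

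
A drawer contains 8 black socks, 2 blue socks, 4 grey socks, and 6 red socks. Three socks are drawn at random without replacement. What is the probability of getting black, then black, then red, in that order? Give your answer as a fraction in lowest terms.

Chain rule:
P = 8/20 × 7/19 × 6/18 = 336/6840 = 14/285.

14/285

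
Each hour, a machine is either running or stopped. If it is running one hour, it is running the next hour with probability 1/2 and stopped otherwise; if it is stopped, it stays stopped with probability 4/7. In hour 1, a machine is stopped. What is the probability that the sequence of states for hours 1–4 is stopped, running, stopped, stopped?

Hour 1 is given. For each transition, use the conditional probability from the current state:
P(running | stopped) = 3/7; P(stopped | running) = 1/2; P(stopped | stopped) = 4/7.
P = 3/7 × 1/2 × 4/7 = 12/98 = 6/49.

6/49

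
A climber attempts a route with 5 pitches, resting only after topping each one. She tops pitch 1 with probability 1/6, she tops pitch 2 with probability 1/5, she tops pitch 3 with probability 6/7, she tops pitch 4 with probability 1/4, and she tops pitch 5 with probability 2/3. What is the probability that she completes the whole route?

1/210

The events are sequential, so multiply the conditional probabilities:
P = 1/6 × 1/5 × 6/7 × 1/4 × 2/3 = 12/2520 = 1/210.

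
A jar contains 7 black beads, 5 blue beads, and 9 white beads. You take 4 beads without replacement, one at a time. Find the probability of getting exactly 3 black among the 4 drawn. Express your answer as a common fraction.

14/171

One ordering (black drawn first) has probability 7/21 × 6/20 × 5/19 × 14/18 = 2940/143640 = 7/342.
There are C(4,3) = 4 such orderings, each equally likely, so P = 4 × 7/342 = 14/171.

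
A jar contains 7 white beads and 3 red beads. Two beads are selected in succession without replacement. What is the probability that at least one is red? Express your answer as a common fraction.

P(no red) = 7/10 × 6/9 = 42/90 = 7/15.
P(at least one) = 1 − 7/15 = 8/15.

8/15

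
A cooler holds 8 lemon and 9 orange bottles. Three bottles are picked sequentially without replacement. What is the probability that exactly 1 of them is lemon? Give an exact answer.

36/85

One ordering (lemon drawn first) has probability 8/17 × 9/16 × 8/15 = 576/4080 = 12/85.
There are C(3,1) = 3 such orderings, each equally likely, so P = 3 × 12/85 = 36/85.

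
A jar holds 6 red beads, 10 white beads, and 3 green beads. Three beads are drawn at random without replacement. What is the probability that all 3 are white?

40/323

P(every draw is white) = 10/19 × 9/18 × 8/17 = 720/5814 = 40/323.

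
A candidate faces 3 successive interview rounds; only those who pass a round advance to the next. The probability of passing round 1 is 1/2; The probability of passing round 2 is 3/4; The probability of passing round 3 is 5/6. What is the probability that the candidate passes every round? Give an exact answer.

5/16

Multiplying along the chain,
P = 1/2 × 3/4 × 5/6 = 15/48 = 5/16.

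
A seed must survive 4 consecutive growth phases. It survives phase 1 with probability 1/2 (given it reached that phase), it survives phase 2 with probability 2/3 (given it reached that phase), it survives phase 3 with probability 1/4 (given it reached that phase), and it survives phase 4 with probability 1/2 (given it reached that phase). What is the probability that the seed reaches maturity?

1/24

Multiplying along the chain,
P = 1/2 × 2/3 × 1/4 × 1/2 = 2/48 = 1/24.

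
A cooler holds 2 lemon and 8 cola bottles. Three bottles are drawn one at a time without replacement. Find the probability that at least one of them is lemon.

8/15

P(no lemon) = 8/10 × 7/9 × 6/8 = 336/720 = 7/15.
P(at least one) = 1 − 7/15 = 8/15.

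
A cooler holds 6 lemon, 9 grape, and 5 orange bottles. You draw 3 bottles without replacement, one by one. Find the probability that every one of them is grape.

P = 9/20 × 8/19 × 7/18 = 504/6840 = 7/95.

7/95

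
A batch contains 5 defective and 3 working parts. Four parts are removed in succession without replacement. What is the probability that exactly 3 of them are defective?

One ordering (defective drawn first) has probability 5/8 × 4/7 × 3/6 × 3/5 = 180/1680 = 3/28.
There are C(4,3) = 4 such orderings, each equally likely, so P = 4 × 3/28 = 3/7.

3/7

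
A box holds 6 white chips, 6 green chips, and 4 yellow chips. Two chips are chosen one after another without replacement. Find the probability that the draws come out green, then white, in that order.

Multiply the probability of each draw given the previous ones:
P = 6/16 × 6/15 = 36/240 = 3/20.

3/20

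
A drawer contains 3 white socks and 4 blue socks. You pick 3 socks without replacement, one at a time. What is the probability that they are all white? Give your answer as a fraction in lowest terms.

P(every draw is white) = 3/7 × 2/6 × 1/5 = 6/210 = 1/35.

1/35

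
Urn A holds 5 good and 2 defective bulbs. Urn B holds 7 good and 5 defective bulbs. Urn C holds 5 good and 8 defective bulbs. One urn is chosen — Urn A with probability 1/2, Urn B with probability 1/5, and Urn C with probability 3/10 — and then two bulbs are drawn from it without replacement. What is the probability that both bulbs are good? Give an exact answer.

From Urn A: P(both good) = (5/7)(4/6) = 10/21.
From Urn B: P(both good) = (7/12)(6/11) = 7/22.
From Urn C: P(both good) = (5/13)(4/12) = 5/39.
Total probability = (1/2)(10/21) + (1/5)(7/22) + (3/10)(5/39) = 5108/15015.

5108/15015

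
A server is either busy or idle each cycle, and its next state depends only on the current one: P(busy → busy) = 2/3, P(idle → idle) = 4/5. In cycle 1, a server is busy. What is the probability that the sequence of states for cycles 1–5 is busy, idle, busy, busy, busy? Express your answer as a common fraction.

4/135

Cycle 1 is given. For each transition, use the conditional probability from the current state:
P(idle | busy) = 1/3; P(busy | idle) = 1/5; P(busy | busy) = 2/3; P(busy | busy) = 2/3.
P = 1/3 × 1/5 × 2/3 × 2/3 = 4/135.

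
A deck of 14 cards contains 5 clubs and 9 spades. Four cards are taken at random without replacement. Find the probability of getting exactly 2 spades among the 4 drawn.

One ordering (spades drawn first) has probability 9/14 × 8/13 × 5/12 × 4/11 = 1440/24024 = 60/1001.
There are C(4,2) = 6 such orderings, each equally likely, so P = 6 × 60/1001 = 360/1001.

360/1001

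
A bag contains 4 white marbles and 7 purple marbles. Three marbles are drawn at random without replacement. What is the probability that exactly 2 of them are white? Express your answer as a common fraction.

14/55

One ordering (white drawn first) has probability 4/11 × 3/10 × 7/9 = 84/990 = 14/165.
There are C(3,2) = 3 such orderings, each equally likely, so P = 3 × 14/165 = 14/55.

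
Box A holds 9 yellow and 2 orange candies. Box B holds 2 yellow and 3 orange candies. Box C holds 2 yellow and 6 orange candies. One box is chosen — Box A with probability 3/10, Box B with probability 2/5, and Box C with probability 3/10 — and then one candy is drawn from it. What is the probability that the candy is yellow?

From Box A: P(yellow) = 9/11.
From Box B: P(yellow) = 2/5.
From Box C: P(yellow) = 2/8.
Total probability = (3/10)(9/11) + (2/5)(2/5) + (3/10)(2/8) = 1057/2200.

1057/2200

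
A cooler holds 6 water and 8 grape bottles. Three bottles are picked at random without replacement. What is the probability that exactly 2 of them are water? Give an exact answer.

30/91

One ordering (water drawn first) has probability 6/14 × 5/13 × 8/12 = 240/2184 = 10/91.
There are C(3,2) = 3 such orderings, each equally likely, so P = 3 × 10/91 = 30/91.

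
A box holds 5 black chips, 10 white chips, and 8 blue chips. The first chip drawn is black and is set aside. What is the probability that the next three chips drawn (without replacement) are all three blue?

With the first chip removed, 8 blue remain out of 22.
P = 8/22 × 7/21 × 6/20 = 336/9240 = 2/55.

2/55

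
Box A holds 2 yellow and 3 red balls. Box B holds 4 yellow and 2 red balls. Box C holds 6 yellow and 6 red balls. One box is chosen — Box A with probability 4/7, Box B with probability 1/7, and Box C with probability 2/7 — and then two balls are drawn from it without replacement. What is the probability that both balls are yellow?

69/385

From Box A: P(both yellow) = (2/5)(1/4) = 1/10.
From Box B: P(both yellow) = (4/6)(3/5) = 2/5.
From Box C: P(both yellow) = (6/12)(5/11) = 5/22.
Total probability = (4/7)(1/10) + (1/7)(2/5) + (2/7)(5/22) = 69/385.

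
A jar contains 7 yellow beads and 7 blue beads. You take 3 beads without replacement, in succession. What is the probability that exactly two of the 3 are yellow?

One ordering (yellow drawn first) has probability 7/14 × 6/13 × 7/12 = 294/2184 = 7/52.
There are C(3,2) = 3 such orderings, each equally likely, so P = 3 × 7/52 = 21/52.

21/52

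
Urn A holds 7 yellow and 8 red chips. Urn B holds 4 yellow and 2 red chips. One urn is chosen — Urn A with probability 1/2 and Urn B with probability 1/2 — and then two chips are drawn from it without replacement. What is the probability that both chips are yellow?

3/10

From Urn A: P(both yellow) = (7/15)(6/14) = 1/5.
From Urn B: P(both yellow) = (4/6)(3/5) = 2/5.
Total probability = (1/2)(1/5) + (1/2)(2/5) = 3/10.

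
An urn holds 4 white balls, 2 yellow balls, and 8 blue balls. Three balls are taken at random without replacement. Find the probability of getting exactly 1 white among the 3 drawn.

45/91

One ordering (white drawn first) has probability 4/14 × 10/13 × 9/12 = 360/2184 = 15/91.
There are C(3,1) = 3 such orderings, each equally likely, so P = 3 × 15/91 = 45/91.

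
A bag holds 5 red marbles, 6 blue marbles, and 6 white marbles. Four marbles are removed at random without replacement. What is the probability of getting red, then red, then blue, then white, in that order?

3/238

Each draw changes the counts, so multiply the conditional probabilities along the sequence:
P = 5/17 × 4/16 × 6/15 × 6/14 = 720/57120 = 3/238.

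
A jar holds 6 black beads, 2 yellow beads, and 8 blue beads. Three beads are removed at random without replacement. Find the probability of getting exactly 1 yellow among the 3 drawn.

13/40

One ordering (yellow drawn first) has probability 2/16 × 14/15 × 13/14 = 364/3360 = 13/120.
There are C(3,1) = 3 such orderings, each equally likely, so P = 3 × 13/120 = 13/40.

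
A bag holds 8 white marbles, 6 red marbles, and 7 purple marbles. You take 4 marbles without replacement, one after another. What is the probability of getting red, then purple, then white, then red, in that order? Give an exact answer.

Multiply the probability of each draw given the previous ones:
P = 6/21 × 7/20 × 8/19 × 5/18 = 1680/143640 = 2/171.

2/171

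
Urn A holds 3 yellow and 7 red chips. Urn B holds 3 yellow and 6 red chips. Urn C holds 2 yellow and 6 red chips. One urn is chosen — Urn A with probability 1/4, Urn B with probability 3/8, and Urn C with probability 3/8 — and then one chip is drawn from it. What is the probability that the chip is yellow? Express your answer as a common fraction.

From Urn A: P(yellow) = 3/10.
From Urn B: P(yellow) = 3/9.
From Urn C: P(yellow) = 2/8.
Total probability = (1/4)(3/10) + (3/8)(3/9) + (3/8)(2/8) = 47/160.

47/160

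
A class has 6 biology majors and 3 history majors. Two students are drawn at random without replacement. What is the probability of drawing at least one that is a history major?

P(no history majors) = 6/9 × 5/8 = 30/72 = 5/12.
P(at least one) = 1 − 5/12 = 7/12.

7/12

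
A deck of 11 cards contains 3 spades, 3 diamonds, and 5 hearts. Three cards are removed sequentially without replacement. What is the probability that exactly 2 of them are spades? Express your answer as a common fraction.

One ordering (spades drawn first) has probability 3/11 × 2/10 × 8/9 = 48/990 = 8/165.
There are C(3,2) = 3 such orderings, each equally likely, so P = 3 × 8/165 = 8/55.

8/55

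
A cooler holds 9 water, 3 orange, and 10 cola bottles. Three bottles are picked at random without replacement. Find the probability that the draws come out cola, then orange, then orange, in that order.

Chain rule:
P = 10/22 × 3/21 × 2/20 = 60/9240 = 1/154.

1/154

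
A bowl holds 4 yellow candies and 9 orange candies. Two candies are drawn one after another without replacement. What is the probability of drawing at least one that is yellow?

P(no yellow) = 9/13 × 8/12 = 72/156 = 6/13.
P(at least one) = 1 − 6/13 = 7/13.

7/13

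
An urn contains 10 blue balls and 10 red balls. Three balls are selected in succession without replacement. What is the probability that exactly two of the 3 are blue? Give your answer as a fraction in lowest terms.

15/38

One ordering (blue drawn first) has probability 10/20 × 9/19 × 10/18 = 900/6840 = 5/38.
There are C(3,2) = 3 such orderings, each equally likely, so P = 3 × 5/38 = 15/38.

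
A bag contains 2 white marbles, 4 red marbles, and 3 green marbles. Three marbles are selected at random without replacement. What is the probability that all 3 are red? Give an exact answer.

1/21

P(all red) = 4/9 × 3/8 × 2/7 = 24/504 = 1/21.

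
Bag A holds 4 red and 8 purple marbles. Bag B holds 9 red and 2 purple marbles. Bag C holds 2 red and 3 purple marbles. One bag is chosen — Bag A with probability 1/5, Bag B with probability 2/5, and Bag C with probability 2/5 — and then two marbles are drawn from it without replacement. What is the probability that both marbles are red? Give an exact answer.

8/25

From Bag A: P(both red) = (4/12)(3/11) = 1/11.
From Bag B: P(both red) = (9/11)(8/10) = 36/55.
From Bag C: P(both red) = (2/5)(1/4) = 1/10.
Total probability = (1/5)(1/11) + (2/5)(36/55) + (2/5)(1/10) = 8/25.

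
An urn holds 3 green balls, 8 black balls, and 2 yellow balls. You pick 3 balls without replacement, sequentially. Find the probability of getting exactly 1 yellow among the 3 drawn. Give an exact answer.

5/13

One ordering (yellow drawn first) has probability 2/13 × 11/12 × 10/11 = 220/1716 = 5/39.
There are C(3,1) = 3 such orderings, each equally likely, so P = 3 × 5/39 = 5/13.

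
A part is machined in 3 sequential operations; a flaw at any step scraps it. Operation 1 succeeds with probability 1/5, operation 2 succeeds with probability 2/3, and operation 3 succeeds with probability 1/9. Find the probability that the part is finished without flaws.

The events are sequential, so multiply the conditional probabilities:
P = 1/5 × 2/3 × 1/9 = 2/135.

2/135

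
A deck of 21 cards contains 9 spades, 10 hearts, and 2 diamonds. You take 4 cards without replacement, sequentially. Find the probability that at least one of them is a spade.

122/133

P(no spades) = 12/21 × 11/20 × 10/19 × 9/18 = 11880/143640 = 11/133.
P(at least one) = 1 − 11/133 = 122/133.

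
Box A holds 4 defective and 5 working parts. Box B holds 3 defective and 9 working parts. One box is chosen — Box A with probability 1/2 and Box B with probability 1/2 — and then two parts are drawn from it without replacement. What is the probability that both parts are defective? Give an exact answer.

7/66

From Box A: P(both defective) = (4/9)(3/8) = 1/6.
From Box B: P(both defective) = (3/12)(2/11) = 1/22.
Total probability = (1/2)(1/6) + (1/2)(1/22) = 7/66.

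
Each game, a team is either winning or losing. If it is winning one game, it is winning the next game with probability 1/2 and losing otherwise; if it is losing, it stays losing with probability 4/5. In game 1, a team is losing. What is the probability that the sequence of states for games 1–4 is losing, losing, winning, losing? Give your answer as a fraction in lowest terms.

2/25

Game 1 is given. For each transition, use the conditional probability from the current state:
P(losing | losing) = 4/5; P(winning | losing) = 1/5; P(losing | winning) = 1/2.
P = 4/5 × 1/5 × 1/2 = 4/50 = 2/25.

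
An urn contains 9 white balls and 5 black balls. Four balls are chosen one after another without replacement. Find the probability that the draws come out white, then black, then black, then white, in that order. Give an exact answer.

Each draw changes the counts, so multiply the conditional probabilities along the sequence:
P = 9/14 × 5/13 × 4/12 × 8/11 = 1440/24024 = 60/1001.

60/1001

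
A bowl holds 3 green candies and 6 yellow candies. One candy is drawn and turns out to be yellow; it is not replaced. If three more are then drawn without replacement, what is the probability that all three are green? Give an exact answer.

1/56

After the first draw, 3 of the remaining 8 candies are green.
P = 3/8 × 2/7 × 1/6 = 6/336 = 1/56.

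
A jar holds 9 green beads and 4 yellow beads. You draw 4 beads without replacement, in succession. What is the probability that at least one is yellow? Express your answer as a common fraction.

P(no yellow) = 9/13 × 8/12 × 7/11 × 6/10 = 3024/17160 = 126/715.
P(at least one) = 1 − 126/715 = 589/715.

589/715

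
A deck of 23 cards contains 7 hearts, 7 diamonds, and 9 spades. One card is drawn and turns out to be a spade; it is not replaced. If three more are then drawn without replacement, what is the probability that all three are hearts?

1/44

After the first draw, 7 of the remaining 22 cards are hearts.
P = 7/22 × 6/21 × 5/20 = 210/9240 = 1/44.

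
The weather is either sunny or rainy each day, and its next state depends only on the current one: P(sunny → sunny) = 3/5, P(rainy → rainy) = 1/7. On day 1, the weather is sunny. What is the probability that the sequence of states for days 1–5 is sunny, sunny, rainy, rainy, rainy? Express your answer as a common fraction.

6/1225

Day 1 is given. For each transition, use the conditional probability from the current state:
P(sunny | sunny) = 3/5; P(rainy | sunny) = 2/5; P(rainy | rainy) = 1/7; P(rainy | rainy) = 1/7.
P = 3/5 × 2/5 × 1/7 × 1/7 = 6/1225.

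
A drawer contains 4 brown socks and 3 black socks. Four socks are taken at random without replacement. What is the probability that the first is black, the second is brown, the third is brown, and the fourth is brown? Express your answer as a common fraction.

3/35

Each draw changes the counts, so multiply the conditional probabilities along the sequence:
P = 3/7 × 4/6 × 3/5 × 2/4 = 72/840 = 3/35.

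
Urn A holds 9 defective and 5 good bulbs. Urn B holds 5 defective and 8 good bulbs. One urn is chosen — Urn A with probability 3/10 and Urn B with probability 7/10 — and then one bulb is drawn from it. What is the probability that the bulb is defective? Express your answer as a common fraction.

From Urn A: P(defective) = 9/14.
From Urn B: P(defective) = 5/13.
Total probability = (3/10)(9/14) + (7/10)(5/13) = 841/1820.

841/1820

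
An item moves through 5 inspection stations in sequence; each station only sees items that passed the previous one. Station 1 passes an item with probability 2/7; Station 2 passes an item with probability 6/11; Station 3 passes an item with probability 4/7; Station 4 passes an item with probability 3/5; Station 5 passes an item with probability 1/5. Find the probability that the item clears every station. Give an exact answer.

The events are sequential, so multiply the conditional probabilities:
P = 2/7 × 6/11 × 4/7 × 3/5 × 1/5 = 144/13475.

144/13475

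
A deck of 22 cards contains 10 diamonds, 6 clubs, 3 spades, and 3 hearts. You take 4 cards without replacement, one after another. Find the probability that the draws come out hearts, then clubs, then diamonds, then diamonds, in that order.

Multiply the probability of each draw given the previous ones:
P = 3/22 × 6/21 × 10/20 × 9/19 = 1620/175560 = 27/2926.

27/2926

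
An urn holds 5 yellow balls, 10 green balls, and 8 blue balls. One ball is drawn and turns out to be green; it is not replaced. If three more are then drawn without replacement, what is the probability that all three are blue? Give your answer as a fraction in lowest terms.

With the first ball removed, 8 blue remain out of 22.
P = 8/22 × 7/21 × 6/20 = 336/9240 = 2/55.

2/55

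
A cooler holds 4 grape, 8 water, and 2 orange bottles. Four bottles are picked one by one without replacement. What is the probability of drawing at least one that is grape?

113/143

P(no grape) = 10/14 × 9/13 × 8/12 × 7/11 = 5040/24024 = 30/143.
P(at least one) = 1 − 30/143 = 113/143.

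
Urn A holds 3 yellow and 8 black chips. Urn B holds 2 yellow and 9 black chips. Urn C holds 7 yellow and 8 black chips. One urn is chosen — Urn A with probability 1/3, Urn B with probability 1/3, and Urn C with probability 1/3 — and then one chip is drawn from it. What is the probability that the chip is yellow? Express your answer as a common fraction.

152/495

From Urn A: P(yellow) = 3/11.
From Urn B: P(yellow) = 2/11.
From Urn C: P(yellow) = 7/15.
Total probability = (1/3)(3/11) + (1/3)(2/11) + (1/3)(7/15) = 152/495.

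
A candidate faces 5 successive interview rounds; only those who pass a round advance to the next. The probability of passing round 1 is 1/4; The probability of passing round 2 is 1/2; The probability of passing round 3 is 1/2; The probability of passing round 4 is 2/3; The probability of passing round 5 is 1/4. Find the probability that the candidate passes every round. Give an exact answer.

Multiplying along the chain,
P = 1/4 × 1/2 × 1/2 × 2/3 × 1/4 = 2/192 = 1/96.

1/96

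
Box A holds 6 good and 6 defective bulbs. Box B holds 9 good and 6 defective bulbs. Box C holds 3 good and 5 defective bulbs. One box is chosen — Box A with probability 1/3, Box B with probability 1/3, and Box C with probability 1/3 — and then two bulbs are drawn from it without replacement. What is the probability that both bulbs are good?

149/660

From Box A: P(both good) = (6/12)(5/11) = 5/22.
From Box B: P(both good) = (9/15)(8/14) = 12/35.
From Box C: P(both good) = (3/8)(2/7) = 3/28.
Total probability = (1/3)(5/22) + (1/3)(12/35) + (1/3)(3/28) = 149/660.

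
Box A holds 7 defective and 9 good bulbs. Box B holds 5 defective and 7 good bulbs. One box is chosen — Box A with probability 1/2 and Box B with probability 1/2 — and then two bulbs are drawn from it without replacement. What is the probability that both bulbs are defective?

431/2640

From Box A: P(both defective) = (7/16)(6/15) = 7/40.
From Box B: P(both defective) = (5/12)(4/11) = 5/33.
Total probability = (1/2)(7/40) + (1/2)(5/33) = 431/2640.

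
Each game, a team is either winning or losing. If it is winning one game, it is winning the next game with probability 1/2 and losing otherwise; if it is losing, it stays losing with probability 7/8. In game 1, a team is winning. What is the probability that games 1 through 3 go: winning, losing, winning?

1/16

Game 1 is given. For each transition, use the conditional probability from the current state:
P(losing | winning) = 1/2; P(winning | losing) = 1/8.
P = 1/2 × 1/8 = 1/16.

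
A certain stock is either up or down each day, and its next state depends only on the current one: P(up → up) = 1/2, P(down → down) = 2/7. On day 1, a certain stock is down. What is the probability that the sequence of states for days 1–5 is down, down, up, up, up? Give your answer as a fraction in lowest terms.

5/98

Day 1 is given. For each transition, use the conditional probability from the current state:
P(down | down) = 2/7; P(up | down) = 5/7; P(up | up) = 1/2; P(up | up) = 1/2.
P = 2/7 × 5/7 × 1/2 × 1/2 = 10/196 = 5/98.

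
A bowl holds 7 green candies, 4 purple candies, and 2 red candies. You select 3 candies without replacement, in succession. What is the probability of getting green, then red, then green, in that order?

7/143

Chain rule:
P = 7/13 × 2/12 × 6/11 = 84/1716 = 7/143.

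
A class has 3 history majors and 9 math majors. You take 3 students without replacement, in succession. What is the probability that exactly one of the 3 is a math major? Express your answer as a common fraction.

27/220

One ordering (a math major drawn first) has probability 9/12 × 3/11 × 2/10 = 54/1320 = 9/220.
There are C(3,1) = 3 such orderings, each equally likely, so P = 3 × 9/220 = 27/220.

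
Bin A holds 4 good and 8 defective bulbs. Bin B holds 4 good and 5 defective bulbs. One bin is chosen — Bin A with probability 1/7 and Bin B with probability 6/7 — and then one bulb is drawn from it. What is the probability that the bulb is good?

From Bin A: P(good) = 4/12.
From Bin B: P(good) = 4/9.
Total probability = (1/7)(4/12) + (6/7)(4/9) = 3/7.

3/7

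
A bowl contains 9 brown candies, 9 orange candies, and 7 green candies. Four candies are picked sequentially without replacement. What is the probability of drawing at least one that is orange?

1083/1265

P(no orange) = 16/25 × 15/24 × 14/23 × 13/22 = 43680/303600 = 182/1265.
P(at least one) = 1 − 182/1265 = 1083/1265.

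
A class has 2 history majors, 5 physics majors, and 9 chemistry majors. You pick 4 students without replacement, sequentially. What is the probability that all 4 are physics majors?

P = 5/16 × 4/15 × 3/14 × 2/13 = 120/43680 = 1/364.

1/364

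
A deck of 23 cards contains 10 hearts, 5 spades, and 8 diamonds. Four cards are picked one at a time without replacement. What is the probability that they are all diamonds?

2/253

P = 8/23 × 7/22 × 6/21 × 5/20 = 1680/212520 = 2/253.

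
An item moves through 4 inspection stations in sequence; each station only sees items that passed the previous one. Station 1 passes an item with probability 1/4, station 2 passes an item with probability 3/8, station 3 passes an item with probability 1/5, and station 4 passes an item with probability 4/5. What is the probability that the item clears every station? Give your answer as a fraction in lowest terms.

3/200

Each stage is reached only if all earlier stages succeed, so
P = 1/4 × 3/8 × 1/5 × 4/5 = 12/800 = 3/200.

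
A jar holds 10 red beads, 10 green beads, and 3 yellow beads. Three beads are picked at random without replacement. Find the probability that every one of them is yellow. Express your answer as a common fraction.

P(every draw is yellow) = 3/23 × 2/22 × 1/21 = 6/10626 = 1/1771.

1/1771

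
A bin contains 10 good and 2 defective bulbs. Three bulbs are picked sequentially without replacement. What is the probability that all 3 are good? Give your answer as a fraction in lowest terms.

P = 10/12 × 9/11 × 8/10 = 720/1320 = 6/11.

6/11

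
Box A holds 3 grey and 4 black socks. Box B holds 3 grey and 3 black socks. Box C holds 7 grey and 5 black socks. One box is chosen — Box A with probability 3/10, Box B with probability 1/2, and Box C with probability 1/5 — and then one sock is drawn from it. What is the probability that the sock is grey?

From Box A: P(grey) = 3/7.
From Box B: P(grey) = 3/6.
From Box C: P(grey) = 7/12.
Total probability = (3/10)(3/7) + (1/2)(3/6) + (1/5)(7/12) = 52/105.

52/105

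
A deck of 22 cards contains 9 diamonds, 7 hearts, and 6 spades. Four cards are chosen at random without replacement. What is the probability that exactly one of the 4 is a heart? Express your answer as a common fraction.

One ordering (a heart drawn first) has probability 7/22 × 15/21 × 14/20 × 13/19 = 19110/175560 = 91/836.
There are C(4,1) = 4 such orderings, each equally likely, so P = 4 × 91/836 = 91/209.

91/209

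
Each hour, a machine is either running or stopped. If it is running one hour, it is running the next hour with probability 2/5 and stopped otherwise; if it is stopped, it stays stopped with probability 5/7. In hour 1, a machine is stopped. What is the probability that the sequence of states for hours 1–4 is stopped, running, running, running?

Hour 1 is given. For each transition, use the conditional probability from the current state:
P(running | stopped) = 2/7; P(running | running) = 2/5; P(running | running) = 2/5.
P = 2/7 × 2/5 × 2/5 = 8/175.

8/175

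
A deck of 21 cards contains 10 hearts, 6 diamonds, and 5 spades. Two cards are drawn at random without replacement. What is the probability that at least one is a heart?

P(no hearts) = 11/21 × 10/20 = 110/420 = 11/42.
P(at least one) = 1 − 11/42 = 31/42.

31/42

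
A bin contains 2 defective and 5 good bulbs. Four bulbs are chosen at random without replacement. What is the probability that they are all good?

P = 5/7 × 4/6 × 3/5 × 2/4 = 120/840 = 1/7.

1/7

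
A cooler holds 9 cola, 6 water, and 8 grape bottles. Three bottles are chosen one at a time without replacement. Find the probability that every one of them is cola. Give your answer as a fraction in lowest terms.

P = 9/23 × 8/22 × 7/21 = 504/10626 = 12/253.

12/253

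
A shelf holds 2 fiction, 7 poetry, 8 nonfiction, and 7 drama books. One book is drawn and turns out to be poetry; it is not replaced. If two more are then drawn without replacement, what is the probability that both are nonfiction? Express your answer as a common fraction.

After the first draw, 8 of the remaining 23 books are nonfiction.
P = 8/23 × 7/22 = 56/506 = 28/253.

28/253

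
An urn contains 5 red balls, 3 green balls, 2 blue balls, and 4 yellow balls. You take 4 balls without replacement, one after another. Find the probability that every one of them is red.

P(all red) = 5/14 × 4/13 × 3/12 × 2/11 = 120/24024 = 5/1001.

5/1001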